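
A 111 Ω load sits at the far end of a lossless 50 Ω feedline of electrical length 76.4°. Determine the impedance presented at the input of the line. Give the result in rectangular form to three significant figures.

Z_in ≈ 23.6 − j9.53 Ω

tan(βl) = tan(76.4°) = 4.13
Z_in = Z_0·(Z_L + jZ_0·tanβl)/(Z_0 + jZ_L·tanβl)
     = 50·(111 + j207)/(50 + j459)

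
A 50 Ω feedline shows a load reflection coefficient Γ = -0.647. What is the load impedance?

Z_L = Z_0·(1 + Γ)/(1 − Γ) = 50·(0.353)/(1.65)

Z_L ≈ 10.7 Ω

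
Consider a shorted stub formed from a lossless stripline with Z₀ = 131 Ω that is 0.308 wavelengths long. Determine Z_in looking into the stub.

βl = 2π × 0.308 = 111°
tan(βl) = -2.62
For a shorted stub, Z_in = jZ_0·tan(βl)

Z_in ≈ −j343 Ω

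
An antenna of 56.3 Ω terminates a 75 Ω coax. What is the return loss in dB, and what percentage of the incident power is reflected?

Γ = (56.3 − 75)/(56.3 + 75) = -0.142
RL = −20·log₁₀(0.142) = 16.9 dB
P_refl/P_inc = |Γ|² = 0.0203

RL ≈ 16.9 dB; 2.03% of incident power reflected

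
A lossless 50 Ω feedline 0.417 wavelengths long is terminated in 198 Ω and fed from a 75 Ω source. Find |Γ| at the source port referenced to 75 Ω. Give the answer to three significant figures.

|Γ| ≈ 0.556

βl = 2π × 0.417 = 150°
tan(βl) = -0.575
Z_in = Z_0·(Z_L + jZ_0·tanβl)/(Z_0 + jZ_L·tanβl) = 42.6 + j68.3 Ω
Γ_s = (Z_in − Z_s)/(Z_in + Z_s) = (-32.4 + j68.3)/(118 + j68.3), |Γ_s| = 0.556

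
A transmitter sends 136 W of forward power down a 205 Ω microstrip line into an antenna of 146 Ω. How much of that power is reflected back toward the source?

P_reflected ≈ 3.84 W

Γ = (146 − 205)/(146 + 205) = -0.168
|Γ|² = 0.0283
P_refl = |Γ|²·P_inc = 3.84 W, P_del = (1 − |Γ|²)·P_inc = 132 W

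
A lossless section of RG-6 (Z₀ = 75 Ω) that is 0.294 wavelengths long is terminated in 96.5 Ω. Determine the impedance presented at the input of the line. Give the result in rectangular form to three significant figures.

Z_in ≈ 60.1 + j8.04 Ω

βl = 2π × 0.294 = 106°
tan(βl) = tan(106°) = -3.52
Z_in = Z_0·(Z_L + jZ_0·tanβl)/(Z_0 + jZ_L·tanβl)
     = 75·(96.5 − j264)/(75 − j340)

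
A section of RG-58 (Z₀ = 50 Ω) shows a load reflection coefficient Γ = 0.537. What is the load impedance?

Z_L = Z_0·(1 + Γ)/(1 − Γ) = 50·(1.54)/(0.463)

Z_L ≈ 166 Ω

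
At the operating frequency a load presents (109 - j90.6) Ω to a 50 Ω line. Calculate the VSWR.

VSWR ≈ 3.89

Γ = (Z_L − Z_0)/(Z_L + Z_0) = (59 − j90.6)/(159 − j90.6)
|Γ| = 108/183 = 0.591
VSWR = (1 + |Γ|)/(1 − |Γ|) = 1.59/0.409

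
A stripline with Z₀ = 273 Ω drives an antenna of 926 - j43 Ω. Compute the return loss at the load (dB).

RL ≈ 5.26 dB

Γ = (653 − j43)/(1199 − j43), |Γ| = 0.545
RL = −20·log₁₀|Γ| = −20·log₁₀(0.545)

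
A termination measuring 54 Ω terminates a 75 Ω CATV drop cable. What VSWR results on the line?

VSWR ≈ 1.39

Γ = (54 − 75)/(54 + 75) = -0.163
VSWR = (1 + 0.163)/(1 − 0.163)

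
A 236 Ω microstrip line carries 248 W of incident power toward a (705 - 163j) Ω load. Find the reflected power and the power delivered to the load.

|Γ| = |(469 − j163)/(941 − j163)| = 0.52
|Γ|² = 0.27
P_refl = |Γ|²·P_inc = 67 W, P_del = (1 − |Γ|²)·P_inc = 181 W

P_reflected ≈ 67 W; P_delivered ≈ 181 W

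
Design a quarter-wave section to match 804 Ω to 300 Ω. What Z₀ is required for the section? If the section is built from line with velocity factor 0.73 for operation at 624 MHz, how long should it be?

Z_qwt ≈ 491 Ω; length ≈ 8.77 cm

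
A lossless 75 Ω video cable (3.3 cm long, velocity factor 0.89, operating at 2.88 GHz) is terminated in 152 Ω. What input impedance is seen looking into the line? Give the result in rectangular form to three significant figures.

Z_in ≈ 52 + j38.7 Ω

λ = v/f = 0.89·c / 2.88 GHz = 0.0927 m
βl = 2π·l/λ = 2π × 0.356 = 128°
tan(βl) = tan(128°) = -1.27
Z_in = Z_0·(Z_L + jZ_0·tanβl)/(Z_0 + jZ_L·tanβl)
     = 75·(152 − j95.5)/(75 − j194)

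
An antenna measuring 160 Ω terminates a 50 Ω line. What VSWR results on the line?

Γ = (160 − 50)/(160 + 50) = 0.524
VSWR = (1 + 0.524)/(1 − 0.524)

VSWR ≈ 3.2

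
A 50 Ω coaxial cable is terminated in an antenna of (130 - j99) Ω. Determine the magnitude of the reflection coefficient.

|Γ| ≈ 0.62

Γ = (Z_L − Z_0)/(Z_L + Z_0) = (80 − j99)/(180 − j99)
|Γ| = 127/205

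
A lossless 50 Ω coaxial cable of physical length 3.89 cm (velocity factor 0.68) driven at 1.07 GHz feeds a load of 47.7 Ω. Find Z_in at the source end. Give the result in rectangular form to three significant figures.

Z_in ≈ 52 + j1.34 Ω

λ = v/f = 0.68·c / 1.07 GHz = 0.191 m
βl = 2π·l/λ = 2π × 0.204 = 73.5°
tan(βl) = tan(73.5°) = 3.37
Z_in = Z_0·(Z_L + jZ_0·tanβl)/(Z_0 + jZ_L·tanβl)
     = 50·(47.7 + j168)/(50 + j161)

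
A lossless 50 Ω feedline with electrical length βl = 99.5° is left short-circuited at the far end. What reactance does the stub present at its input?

tan(βl) = -5.98
For a short-circuited stub, Z_in = jZ_0·tan(βl)

X_in ≈ -299 Ω (capacitive)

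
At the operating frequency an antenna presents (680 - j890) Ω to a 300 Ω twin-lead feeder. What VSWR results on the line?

VSWR ≈ 6.44

Γ = (Z_L − Z_0)/(Z_L + Z_0) = (380 − j890)/(980 − j890)
|Γ| = 968/1320 = 0.731
VSWR = (1 + |Γ|)/(1 − |Γ|) = 1.73/0.269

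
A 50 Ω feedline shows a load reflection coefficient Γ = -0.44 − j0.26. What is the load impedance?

Z_L ≈ 17.3 − j12.1 Ω

Z_L = Z_0·(1 + Γ)/(1 − Γ) = 50·(0.56 − j0.26)/(1.44 + j0.26)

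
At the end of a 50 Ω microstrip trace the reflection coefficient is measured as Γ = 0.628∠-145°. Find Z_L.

Z_L ≈ 12.5 − j14.9 Ω

Z_L = Z_0·(1 + Γ)/(1 − Γ) = 50·(0.486 − j0.36)/(1.51 + j0.36)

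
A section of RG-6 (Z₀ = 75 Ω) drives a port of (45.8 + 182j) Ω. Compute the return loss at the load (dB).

RL ≈ 1.47 dB

Γ = (-29.2 + j182)/(120.8 + j182), |Γ| = 0.844
RL = −20·log₁₀|Γ| = −20·log₁₀(0.844)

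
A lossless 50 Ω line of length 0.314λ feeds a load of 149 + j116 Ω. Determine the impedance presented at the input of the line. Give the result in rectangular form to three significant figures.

βl = 2π × 0.314 = 113°
tan(βl) = tan(113°) = -2.35
Z_in = Z_0·(Z_L + jZ_0·tanβl)/(Z_0 + jZ_L·tanβl)
     = 50·(149 − j1.56)/(323 − j350)

Z_in ≈ 10.7 + j11.4 Ω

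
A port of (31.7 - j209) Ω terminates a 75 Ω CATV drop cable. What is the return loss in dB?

RL ≈ 0.823 dB

Γ = (-43.3 − j209)/(106.7 − j209), |Γ| = 0.91
RL = −20·log₁₀|Γ| = −20·log₁₀(0.91)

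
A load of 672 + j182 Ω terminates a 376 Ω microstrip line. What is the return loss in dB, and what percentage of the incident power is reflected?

RL ≈ 9.72 dB; 10.7% of incident power reflected

Γ = (296 + j182)/(1048 + j182), |Γ| = 0.327
RL = −20·log₁₀(0.327) = 9.72 dB
P_refl/P_inc = |Γ|² = 0.107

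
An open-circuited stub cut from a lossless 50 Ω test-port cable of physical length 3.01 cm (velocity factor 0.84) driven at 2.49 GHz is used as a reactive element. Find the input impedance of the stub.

λ = v/f = 0.84·c / 2.49 GHz = 0.101 m
βl = 2π·l/λ = 2π × 0.297 = 107°
tan(βl) = -3.26
For an open-circuited stub, Z_in = −jZ_0·cot(βl) = −jZ_0/tan(βl)

Z_in ≈ +j15.4 Ω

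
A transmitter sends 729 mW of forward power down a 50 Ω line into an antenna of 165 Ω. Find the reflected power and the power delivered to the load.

P_reflected ≈ 209 mW; P_delivered ≈ 520 mW

Γ = (165 − 50)/(165 + 50) = 0.535
|Γ|² = 0.286
P_refl = |Γ|²·P_inc = 209 mW, P_del = (1 − |Γ|²)·P_inc = 520 mW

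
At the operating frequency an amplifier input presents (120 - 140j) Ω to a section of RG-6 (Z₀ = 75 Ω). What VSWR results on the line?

VSWR ≈ 4.16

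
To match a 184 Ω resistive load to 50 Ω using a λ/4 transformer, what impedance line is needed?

Z_qwt ≈ 95.9 Ω

Z_qwt = √(Z_0·R_L) = √(50 × 184) = √9200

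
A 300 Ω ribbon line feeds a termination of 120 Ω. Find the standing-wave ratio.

VSWR ≈ 2.5

Γ = (120 − 300)/(120 + 300) = -0.429
VSWR = (1 + 0.429)/(1 − 0.429)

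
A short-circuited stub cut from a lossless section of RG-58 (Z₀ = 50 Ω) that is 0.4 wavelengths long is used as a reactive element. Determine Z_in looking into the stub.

βl = 2π × 0.4 = 144°
tan(βl) = -0.727
For a short-circuited stub, Z_in = jZ_0·tan(βl)

Z_in ≈ −j36.3 Ω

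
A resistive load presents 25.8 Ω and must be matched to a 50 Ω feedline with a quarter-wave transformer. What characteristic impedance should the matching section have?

Z_qwt = √(Z_0·R_L) = √(50 × 25.8) = √1290

Z_qwt ≈ 35.9 Ω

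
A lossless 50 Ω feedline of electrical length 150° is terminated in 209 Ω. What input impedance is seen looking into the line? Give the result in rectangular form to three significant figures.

Z_in ≈ 40.8 + j69.7 Ω

tan(βl) = tan(150°) = -0.577
Z_in = Z_0·(Z_L + jZ_0·tanβl)/(Z_0 + jZ_L·tanβl)
     = 50·(209 − j28.9)/(50 − j121)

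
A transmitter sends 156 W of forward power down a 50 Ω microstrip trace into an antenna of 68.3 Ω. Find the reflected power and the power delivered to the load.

Γ = (68.3 − 50)/(68.3 + 50) = 0.155
|Γ|² = 0.0239
P_refl = |Γ|²·P_inc = 3.73 W, P_del = (1 − |Γ|²)·P_inc = 152 W

P_reflected ≈ 3.73 W; P_delivered ≈ 152 W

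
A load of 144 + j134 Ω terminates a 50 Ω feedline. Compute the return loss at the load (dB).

RL ≈ 3.17 dB

Γ = (94 + j134)/(194 + j134), |Γ| = 0.694
RL = −20·log₁₀|Γ| = −20·log₁₀(0.694)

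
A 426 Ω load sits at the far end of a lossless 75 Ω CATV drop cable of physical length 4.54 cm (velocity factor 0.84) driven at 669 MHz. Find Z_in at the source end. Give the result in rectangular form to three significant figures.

λ = v/f = 0.84·c / 669 MHz = 0.377 m
βl = 2π·l/λ = 2π × 0.121 = 43.4°
tan(βl) = tan(43.4°) = 0.945
Z_in = Z_0·(Z_L + jZ_0·tanβl)/(Z_0 + jZ_L·tanβl)
     = 75·(426 + j70.9)/(75 + j403)

Z_in ≈ 27 − j74.3 Ω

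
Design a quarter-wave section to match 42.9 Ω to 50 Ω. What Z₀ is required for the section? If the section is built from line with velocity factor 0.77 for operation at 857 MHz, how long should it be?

Z_qwt ≈ 46.3 Ω; length ≈ 6.74 cm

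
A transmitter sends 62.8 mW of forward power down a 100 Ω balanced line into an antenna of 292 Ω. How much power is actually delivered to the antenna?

P_delivered ≈ 47.7 mW

Γ = (292 − 100)/(292 + 100) = 0.49
|Γ|² = 0.24
P_refl = |Γ|²·P_inc = 15.1 mW, P_del = (1 − |Γ|²)·P_inc = 47.7 mW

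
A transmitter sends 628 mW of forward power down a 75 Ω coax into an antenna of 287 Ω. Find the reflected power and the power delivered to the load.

P_reflected ≈ 215 mW; P_delivered ≈ 413 mW

Γ = (287 − 75)/(287 + 75) = 0.586
|Γ|² = 0.343
P_refl = |Γ|²·P_inc = 215 mW, P_del = (1 − |Γ|²)·P_inc = 413 mW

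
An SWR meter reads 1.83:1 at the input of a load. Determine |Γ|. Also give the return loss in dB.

|Γ| ≈ 0.293; return loss ≈ 10.7 dB

|Γ| = (S − 1)/(S + 1) = (1.83 − 1)/(1.83 + 1) = 0.83/2.83
RL = −20·log₁₀|Γ| = −20·log₁₀(0.293)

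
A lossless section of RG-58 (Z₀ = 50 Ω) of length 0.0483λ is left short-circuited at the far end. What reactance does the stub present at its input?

βl = 2π × 0.0483 = 17.4°
tan(βl) = 0.313
For a short-circuited stub, Z_in = jZ_0·tan(βl)

X_in ≈ 15.7 Ω (inductive)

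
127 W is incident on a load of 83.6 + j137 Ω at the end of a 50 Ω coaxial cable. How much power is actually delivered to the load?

|Γ| = |(33.6 + j137)/(133.6 + j137)| = 0.737
|Γ|² = 0.543
P_refl = |Γ|²·P_inc = 69 W, P_del = (1 − |Γ|²)·P_inc = 58 W

P_delivered ≈ 58 W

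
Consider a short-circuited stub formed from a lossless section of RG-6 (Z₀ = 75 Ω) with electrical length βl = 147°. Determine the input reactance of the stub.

X_in ≈ -48.7 Ω (capacitive)

tan(βl) = -0.649
For a short-circuited stub, Z_in = jZ_0·tan(βl)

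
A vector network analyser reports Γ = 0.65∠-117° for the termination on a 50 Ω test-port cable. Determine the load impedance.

Z_L ≈ 14.3 − j28.8 Ω

Z_L = Z_0·(1 + Γ)/(1 − Γ) = 50·(0.705 − j0.579)/(1.3 + j0.579)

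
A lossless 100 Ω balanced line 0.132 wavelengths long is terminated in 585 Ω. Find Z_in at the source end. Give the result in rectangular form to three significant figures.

Z_in ≈ 30.7 − j86.8 Ω

βl = 2π × 0.132 = 47.5°
tan(βl) = tan(47.5°) = 1.09
Z_in = Z_0·(Z_L + jZ_0·tanβl)/(Z_0 + jZ_L·tanβl)
     = 100·(585 + j109)/(100 + j639)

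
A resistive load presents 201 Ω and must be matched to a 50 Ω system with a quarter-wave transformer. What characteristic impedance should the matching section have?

Z_qwt ≈ 100 Ω

Z_qwt = √(Z_0·R_L) = √(50 × 201) = √10050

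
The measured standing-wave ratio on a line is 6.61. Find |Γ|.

|Γ| ≈ 0.737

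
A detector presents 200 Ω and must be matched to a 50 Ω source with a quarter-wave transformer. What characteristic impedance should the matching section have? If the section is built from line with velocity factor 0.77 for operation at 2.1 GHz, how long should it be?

Z_qwt = √(Z_0·R_L) = √(50 × 200) = √10000
λ = 0.77·c/f = 0.11 m, so l = λ/4 = 0.0275 m

Z_qwt ≈ 100 Ω; length ≈ 2.75 cm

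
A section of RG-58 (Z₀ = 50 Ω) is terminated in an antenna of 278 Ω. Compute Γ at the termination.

Γ = (Z_L − Z_0)/(Z_L + Z_0) = (278 − 50)/(278 + 50) = 228/328

Γ = 0.695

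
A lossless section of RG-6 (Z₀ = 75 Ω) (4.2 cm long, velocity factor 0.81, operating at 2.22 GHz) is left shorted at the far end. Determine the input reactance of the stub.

λ = v/f = 0.81·c / 2.22 GHz = 0.109 m
βl = 2π·l/λ = 2π × 0.384 = 138°
tan(βl) = -0.896
For a shorted stub, Z_in = jZ_0·tan(βl)

X_in ≈ -67.2 Ω (capacitive)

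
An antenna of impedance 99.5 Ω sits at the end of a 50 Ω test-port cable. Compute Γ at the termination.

Γ = 0.331

Γ = (Z_L − Z_0)/(Z_L + Z_0) = (99.5 − 50)/(99.5 + 50) = 49.5/149.5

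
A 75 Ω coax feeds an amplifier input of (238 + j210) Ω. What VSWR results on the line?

Γ = (Z_L − Z_0)/(Z_L + Z_0) = (163 + j210)/(313 + j210)
|Γ| = 266/377 = 0.705
VSWR = (1 + |Γ|)/(1 − |Γ|) = 1.71/0.295

VSWR ≈ 5.79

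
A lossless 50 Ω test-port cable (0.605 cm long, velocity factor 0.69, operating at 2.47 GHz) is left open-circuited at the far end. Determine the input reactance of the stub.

λ = v/f = 0.69·c / 2.47 GHz = 0.0838 m
βl = 2π·l/λ = 2π × 0.0722 = 26°
tan(βl) = 0.487
For an open-circuited stub, Z_in = −jZ_0·cot(βl) = −jZ_0/tan(βl)

X_in ≈ -103 Ω (capacitive)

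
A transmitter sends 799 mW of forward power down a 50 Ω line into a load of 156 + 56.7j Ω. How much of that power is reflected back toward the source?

P_reflected ≈ 253 mW

|Γ| = |(106 + j56.7)/(206 + j56.7)| = 0.563
|Γ|² = 0.317
P_refl = |Γ|²·P_inc = 253 mW, P_del = (1 − |Γ|²)·P_inc = 546 mW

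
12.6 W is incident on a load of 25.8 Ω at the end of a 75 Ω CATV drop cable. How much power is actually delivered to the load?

Γ = (25.8 − 75)/(25.8 + 75) = -0.488
|Γ|² = 0.238
P_refl = |Γ|²·P_inc = 3 W, P_del = (1 − |Γ|²)·P_inc = 9.6 W

P_delivered ≈ 9.6 W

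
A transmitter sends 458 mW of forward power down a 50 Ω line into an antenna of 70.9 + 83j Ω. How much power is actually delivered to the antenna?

P_delivered ≈ 302 mW

|Γ| = |(20.9 + j83)/(120.9 + j83)| = 0.584
|Γ|² = 0.341
P_refl = |Γ|²·P_inc = 156 mW, P_del = (1 − |Γ|²)·P_inc = 302 mW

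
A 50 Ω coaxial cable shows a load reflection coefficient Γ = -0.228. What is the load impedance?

Z_L = Z_0·(1 + Γ)/(1 − Γ) = 50·(0.772)/(1.23)

Z_L ≈ 31.4 Ω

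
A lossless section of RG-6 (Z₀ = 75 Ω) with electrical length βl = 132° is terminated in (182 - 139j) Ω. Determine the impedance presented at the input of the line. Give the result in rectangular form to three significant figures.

Z_in ≈ 48.5 + j86.6 Ω

tan(βl) = tan(132°) = -1.11
Z_in = Z_0·(Z_L + jZ_0·tanβl)/(Z_0 + jZ_L·tanβl)
     = 75·(182 − j222)/(-79.4 − j202)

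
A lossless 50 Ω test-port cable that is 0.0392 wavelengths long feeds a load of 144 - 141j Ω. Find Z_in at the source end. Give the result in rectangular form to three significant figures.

Z_in ≈ 44.4 − j94 Ω

βl = 2π × 0.0392 = 14.1°
tan(βl) = tan(14.1°) = 0.251
Z_in = Z_0·(Z_L + jZ_0·tanβl)/(Z_0 + jZ_L·tanβl)
     = 50·(144 − j128)/(85.4 + j36.2)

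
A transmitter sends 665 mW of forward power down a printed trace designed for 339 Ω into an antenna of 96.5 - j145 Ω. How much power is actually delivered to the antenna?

|Γ| = |(-242.5 − j145)/(435.5 − j145)| = 0.616
|Γ|² = 0.379
P_refl = |Γ|²·P_inc = 252 mW, P_del = (1 − |Γ|²)·P_inc = 413 mW

P_delivered ≈ 413 mW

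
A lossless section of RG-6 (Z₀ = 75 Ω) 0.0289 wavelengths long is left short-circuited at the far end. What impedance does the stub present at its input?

Z_in ≈ +j13.8 Ω

βl = 2π × 0.0289 = 10.4°
tan(βl) = 0.184
For a short-circuited stub, Z_in = jZ_0·tan(βl)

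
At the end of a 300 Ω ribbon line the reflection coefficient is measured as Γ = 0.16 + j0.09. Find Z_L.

Z_L ≈ 406 + j75.7 Ω

Z_L = Z_0·(1 + Γ)/(1 − Γ) = 300·(1.16 + j0.09)/(0.84 − j0.09)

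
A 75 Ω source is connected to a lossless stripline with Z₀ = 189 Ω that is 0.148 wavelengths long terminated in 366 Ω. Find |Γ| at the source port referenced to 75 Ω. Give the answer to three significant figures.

|Γ| ≈ 0.472

βl = 2π × 0.148 = 53.3°
tan(βl) = 1.34
Z_in = Z_0·(Z_L + jZ_0·tanβl)/(Z_0 + jZ_L·tanβl) = 132 − j90 Ω
Γ_s = (Z_in − Z_s)/(Z_in + Z_s) = (57.3 − j90)/(207 − j90), |Γ_s| = 0.472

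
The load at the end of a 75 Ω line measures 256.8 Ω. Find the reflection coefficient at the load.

Γ = (Z_L − Z_0)/(Z_L + Z_0) = (256.8 − 75)/(256.8 + 75) = 181.8/331.8

Γ = 0.548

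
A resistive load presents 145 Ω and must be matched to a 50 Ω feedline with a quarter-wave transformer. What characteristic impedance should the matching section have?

Z_qwt ≈ 85.1 Ω

Z_qwt = √(Z_0·R_L) = √(50 × 145) = √7250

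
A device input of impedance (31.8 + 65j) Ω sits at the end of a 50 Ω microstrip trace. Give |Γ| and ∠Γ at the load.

Γ = (Z_L − Z_0)/(Z_L + Z_0) = (-18.2 + j65)/(81.8 + j65)
|Γ| = 67.5/104 = 0.646

Γ ≈ 0.646 ∠ 67.2°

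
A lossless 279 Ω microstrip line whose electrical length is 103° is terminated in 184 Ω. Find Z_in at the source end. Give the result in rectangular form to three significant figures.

Z_in ≈ 397 − j74.5 Ω

tan(βl) = tan(103°) = -4.33
Z_in = Z_0·(Z_L + jZ_0·tanβl)/(Z_0 + jZ_L·tanβl)
     = 279·(184 − j1210)/(279 − j797)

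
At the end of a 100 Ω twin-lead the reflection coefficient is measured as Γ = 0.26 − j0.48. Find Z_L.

Z_L ≈ 90.2 − j123 Ω

Z_L = Z_0·(1 + Γ)/(1 − Γ) = 100·(1.26 − j0.48)/(0.74 + j0.48)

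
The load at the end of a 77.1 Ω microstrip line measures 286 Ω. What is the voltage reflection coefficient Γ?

Γ = 0.575

Γ = (Z_L − Z_0)/(Z_L + Z_0) = (286 − 77.1)/(286 + 77.1) = 208.9/363.1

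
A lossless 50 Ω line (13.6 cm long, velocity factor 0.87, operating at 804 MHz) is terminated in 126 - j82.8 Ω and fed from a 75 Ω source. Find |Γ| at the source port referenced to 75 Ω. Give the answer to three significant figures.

λ = v/f = 0.87·c / 804 MHz = 0.325 m
βl = 2π·l/λ = 2π × 0.419 = 151°
tan(βl) = -0.558
Z_in = Z_0·(Z_L + jZ_0·tanβl)/(Z_0 + jZ_L·tanβl) = 83.2 + j85.1 Ω
Γ_s = (Z_in − Z_s)/(Z_in + Z_s) = (8.23 + j85.1)/(158 + j85.1), |Γ_s| = 0.476

|Γ| ≈ 0.476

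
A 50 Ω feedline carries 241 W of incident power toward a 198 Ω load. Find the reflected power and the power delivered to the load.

P_reflected ≈ 85.8 W; P_delivered ≈ 155 W

Γ = (198 − 50)/(198 + 50) = 0.597
|Γ|² = 0.356
P_refl = |Γ|²·P_inc = 85.8 W, P_del = (1 − |Γ|²)·P_inc = 155 W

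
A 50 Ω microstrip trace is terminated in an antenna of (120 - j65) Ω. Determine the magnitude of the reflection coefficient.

|Γ| ≈ 0.525

Γ = (Z_L − Z_0)/(Z_L + Z_0) = (70 − j65)/(170 − j65)
|Γ| = 95.5/182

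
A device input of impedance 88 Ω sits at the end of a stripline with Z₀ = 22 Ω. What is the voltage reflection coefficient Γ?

Γ = (Z_L − Z_0)/(Z_L + Z_0) = (88 − 22)/(88 + 22) = 66/110

Γ = 0.6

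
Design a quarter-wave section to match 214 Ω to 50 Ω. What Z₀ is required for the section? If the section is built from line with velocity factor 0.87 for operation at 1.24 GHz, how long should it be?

Z_qwt = √(Z_0·R_L) = √(50 × 214) = √10700
λ = 0.87·c/f = 0.21 m, so l = λ/4 = 0.0526 m

Z_qwt ≈ 103 Ω; length ≈ 5.26 cm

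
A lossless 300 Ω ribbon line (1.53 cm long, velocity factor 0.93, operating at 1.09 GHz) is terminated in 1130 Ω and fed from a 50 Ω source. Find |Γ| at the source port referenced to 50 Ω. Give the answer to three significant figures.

λ = v/f = 0.93·c / 1.09 GHz = 0.256 m
βl = 2π·l/λ = 2π × 0.0598 = 21.5°
tan(βl) = 0.394
Z_in = Z_0·(Z_L + jZ_0·tanβl)/(Z_0 + jZ_L·tanβl) = 407 − j487 Ω
Γ_s = (Z_in − Z_s)/(Z_in + Z_s) = (357 − j487)/(457 − j487), |Γ_s| = 0.904

|Γ| ≈ 0.904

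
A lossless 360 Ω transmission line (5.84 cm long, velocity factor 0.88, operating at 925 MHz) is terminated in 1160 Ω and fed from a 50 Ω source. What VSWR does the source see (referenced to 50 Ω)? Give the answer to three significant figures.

λ = v/f = 0.88·c / 925 MHz = 0.285 m
βl = 2π·l/λ = 2π × 0.205 = 73.7°
tan(βl) = 3.41
Z_in = Z_0·(Z_L + jZ_0·tanβl)/(Z_0 + jZ_L·tanβl) = 120 − j94.6 Ω
Γ_s = (Z_in − Z_s)/(Z_in + Z_s) = (70.3 − j94.6)/(170 − j94.6), |Γ_s| = 0.605
VSWR = (1 + |Γ_s|)/(1 − |Γ_s|)

VSWR ≈ 4.06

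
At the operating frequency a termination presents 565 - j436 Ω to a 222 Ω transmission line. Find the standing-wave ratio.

VSWR ≈ 4.22

Γ = (Z_L − Z_0)/(Z_L + Z_0) = (343 − j436)/(787 − j436)
|Γ| = 555/900 = 0.617
VSWR = (1 + |Γ|)/(1 − |Γ|) = 1.62/0.383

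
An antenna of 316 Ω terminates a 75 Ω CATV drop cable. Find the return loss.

RL ≈ 4.2 dB

Γ = (316 − 75)/(316 + 75) = 0.616
RL = −20·log₁₀|Γ| = −20·log₁₀(0.616)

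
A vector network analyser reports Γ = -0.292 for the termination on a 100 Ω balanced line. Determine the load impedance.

Z_L = Z_0·(1 + Γ)/(1 − Γ) = 100·(0.708)/(1.29)

Z_L ≈ 54.8 Ω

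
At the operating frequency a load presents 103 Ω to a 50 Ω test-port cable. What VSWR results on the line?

VSWR ≈ 2.06

Γ = (103 − 50)/(103 + 50) = 0.346
VSWR = (1 + 0.346)/(1 − 0.346)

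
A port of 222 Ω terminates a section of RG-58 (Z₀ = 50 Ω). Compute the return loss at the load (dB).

Γ = (222 − 50)/(222 + 50) = 0.632
RL = −20·log₁₀|Γ| = −20·log₁₀(0.632)

RL ≈ 3.98 dB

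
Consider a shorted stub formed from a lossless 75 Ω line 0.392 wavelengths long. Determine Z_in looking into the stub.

βl = 2π × 0.392 = 141°
tan(βl) = -0.806
For a shorted stub, Z_in = jZ_0·tan(βl)

Z_in ≈ −j60.5 Ω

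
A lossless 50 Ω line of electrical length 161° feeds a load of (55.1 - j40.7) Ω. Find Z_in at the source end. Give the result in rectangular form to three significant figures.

tan(βl) = tan(161°) = -0.344
Z_in = Z_0·(Z_L + jZ_0·tanβl)/(Z_0 + jZ_L·tanβl)
     = 50·(55.1 − j57.9)/(36 − j19)

Z_in ≈ 93.1 − j31.4 Ω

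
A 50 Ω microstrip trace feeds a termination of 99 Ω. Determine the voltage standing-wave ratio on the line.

VSWR ≈ 1.98

For a purely resistive load, VSWR = R_L/Z_0 or Z_0/R_L (whichever > 1) = 99/50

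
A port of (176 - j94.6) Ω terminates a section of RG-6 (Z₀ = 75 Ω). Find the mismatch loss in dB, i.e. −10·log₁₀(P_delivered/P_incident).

Γ = (101 − j94.6)/(251 − j94.6), |Γ| = 0.516
|Γ|² = 0.266, so P_del/P_inc = 1 − |Γ|² = 0.734
ML = −10·log₁₀(1 − |Γ|²)

mismatch loss ≈ 1.34 dB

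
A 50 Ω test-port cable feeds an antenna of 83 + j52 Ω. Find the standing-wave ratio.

VSWR ≈ 2.52

Γ = (Z_L − Z_0)/(Z_L + Z_0) = (33 + j52)/(133 + j52)
|Γ| = 61.6/143 = 0.431
VSWR = (1 + |Γ|)/(1 − |Γ|) = 1.43/0.569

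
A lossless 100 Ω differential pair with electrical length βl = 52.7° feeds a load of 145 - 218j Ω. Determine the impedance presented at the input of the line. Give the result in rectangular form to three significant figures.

tan(βl) = tan(52.7°) = 1.31
Z_in = Z_0·(Z_L + jZ_0·tanβl)/(Z_0 + jZ_L·tanβl)
     = 100·(145 − j86.7)/(386 + j190)

Z_in ≈ 21.3 − j33 Ω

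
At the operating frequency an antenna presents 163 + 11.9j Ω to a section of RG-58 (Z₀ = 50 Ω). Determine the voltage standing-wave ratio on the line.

VSWR ≈ 3.28

Γ = (Z_L − Z_0)/(Z_L + Z_0) = (113 + j11.9)/(213 + j11.9)
|Γ| = 114/213 = 0.533
VSWR = (1 + |Γ|)/(1 − |Γ|) = 1.53/0.467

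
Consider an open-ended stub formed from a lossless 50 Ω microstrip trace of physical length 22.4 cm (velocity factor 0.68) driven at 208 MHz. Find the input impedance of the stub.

λ = v/f = 0.68·c / 208 MHz = 0.981 m
βl = 2π·l/λ = 2π × 0.228 = 82.2°
tan(βl) = 7.32
For an open-ended stub, Z_in = −jZ_0·cot(βl) = −jZ_0/tan(βl)

Z_in ≈ −j6.83 Ω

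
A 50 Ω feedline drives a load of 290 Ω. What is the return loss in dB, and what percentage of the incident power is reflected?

Γ = (290 − 50)/(290 + 50) = 0.706
RL = −20·log₁₀(0.706) = 3.03 dB
P_refl/P_inc = |Γ|² = 0.498

RL ≈ 3.03 dB; 49.8% of incident power reflected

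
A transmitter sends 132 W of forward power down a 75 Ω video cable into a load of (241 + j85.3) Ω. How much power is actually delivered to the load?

P_delivered ≈ 89.1 W

|Γ| = |(166 + j85.3)/(316 + j85.3)| = 0.57
|Γ|² = 0.325
P_refl = |Γ|²·P_inc = 42.9 W, P_del = (1 − |Γ|²)·P_inc = 89.1 W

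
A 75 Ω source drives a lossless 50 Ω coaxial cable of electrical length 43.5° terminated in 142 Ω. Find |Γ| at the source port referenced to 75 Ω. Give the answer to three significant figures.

tan(βl) = 0.949
Z_in = Z_0·(Z_L + jZ_0·tanβl)/(Z_0 + jZ_L·tanβl) = 32.7 − j40.6 Ω
Γ_s = (Z_in − Z_s)/(Z_in + Z_s) = (-42.3 − j40.6)/(108 − j40.6), |Γ_s| = 0.51

|Γ| ≈ 0.51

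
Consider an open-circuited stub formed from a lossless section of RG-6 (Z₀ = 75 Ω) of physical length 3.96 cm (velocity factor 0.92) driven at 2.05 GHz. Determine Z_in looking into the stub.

λ = v/f = 0.92·c / 2.05 GHz = 0.135 m
βl = 2π·l/λ = 2π × 0.294 = 106°
tan(βl) = -3.51
For an open-circuited stub, Z_in = −jZ_0·cot(βl) = −jZ_0/tan(βl)

Z_in ≈ +j21.3 Ω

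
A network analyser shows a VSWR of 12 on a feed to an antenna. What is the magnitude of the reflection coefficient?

|Γ| = (S − 1)/(S + 1) = (12 − 1)/(12 + 1) = 11/13

|Γ| ≈ 0.846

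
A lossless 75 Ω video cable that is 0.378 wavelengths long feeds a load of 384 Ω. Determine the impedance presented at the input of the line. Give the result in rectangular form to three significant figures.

Z_in ≈ 29.2 + j72 Ω

βl = 2π × 0.378 = 136°
tan(βl) = tan(136°) = -0.963
Z_in = Z_0·(Z_L + jZ_0·tanβl)/(Z_0 + jZ_L·tanβl)
     = 75·(384 − j72.2)/(75 − j370)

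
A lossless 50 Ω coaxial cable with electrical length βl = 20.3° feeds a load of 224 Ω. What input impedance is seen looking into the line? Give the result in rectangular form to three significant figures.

Z_in ≈ 68 − j94.2 Ω

tan(βl) = tan(20.3°) = 0.37
Z_in = Z_0·(Z_L + jZ_0·tanβl)/(Z_0 + jZ_L·tanβl)
     = 50·(224 + j18.5)/(50 + j82.9)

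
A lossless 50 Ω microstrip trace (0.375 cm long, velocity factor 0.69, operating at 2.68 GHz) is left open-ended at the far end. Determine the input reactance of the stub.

X_in ≈ -159 Ω (capacitive)

λ = v/f = 0.69·c / 2.68 GHz = 0.0772 m
βl = 2π·l/λ = 2π × 0.0486 = 17.5°
tan(βl) = 0.315
For an open-ended stub, Z_in = −jZ_0·cot(βl) = −jZ_0/tan(βl)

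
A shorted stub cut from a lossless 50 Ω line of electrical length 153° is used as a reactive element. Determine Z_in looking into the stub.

Z_in ≈ −j25.5 Ω

tan(βl) = -0.51
For a shorted stub, Z_in = jZ_0·tan(βl)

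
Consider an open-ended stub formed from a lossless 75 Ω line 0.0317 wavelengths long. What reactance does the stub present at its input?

βl = 2π × 0.0317 = 11.4°
tan(βl) = 0.202
For an open-ended stub, Z_in = −jZ_0·cot(βl) = −jZ_0/tan(βl)

X_in ≈ -372 Ω (capacitive)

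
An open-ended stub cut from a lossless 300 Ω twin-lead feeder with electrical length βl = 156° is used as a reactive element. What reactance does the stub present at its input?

tan(βl) = -0.445
For an open-ended stub, Z_in = −jZ_0·cot(βl) = −jZ_0/tan(βl)

X_in ≈ 674 Ω (inductive)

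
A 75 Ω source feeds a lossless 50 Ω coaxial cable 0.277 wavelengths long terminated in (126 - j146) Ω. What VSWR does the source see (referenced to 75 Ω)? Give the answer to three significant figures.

βl = 2π × 0.277 = 99.7°
tan(βl) = -5.84
Z_in = Z_0·(Z_L + jZ_0·tanβl)/(Z_0 + jZ_L·tanβl) = 9.33 + j18.7 Ω
Γ_s = (Z_in − Z_s)/(Z_in + Z_s) = (-65.7 + j18.7)/(84.3 + j18.7), |Γ_s| = 0.791
VSWR = (1 + |Γ_s|)/(1 − |Γ_s|)

VSWR ≈ 8.55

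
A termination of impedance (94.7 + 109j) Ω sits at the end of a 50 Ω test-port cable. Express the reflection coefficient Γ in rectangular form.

Γ = (Z_L − Z_0)/(Z_L + Z_0) = (44.7 + j109)/(144.7 + j109)

Γ ≈ 0.559 + j0.332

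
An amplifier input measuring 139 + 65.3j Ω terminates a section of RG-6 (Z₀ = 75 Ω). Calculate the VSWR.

Γ = (Z_L − Z_0)/(Z_L + Z_0) = (64 + j65.3)/(214 + j65.3)
|Γ| = 91.4/224 = 0.409
VSWR = (1 + |Γ|)/(1 − |Γ|) = 1.41/0.591

VSWR ≈ 2.38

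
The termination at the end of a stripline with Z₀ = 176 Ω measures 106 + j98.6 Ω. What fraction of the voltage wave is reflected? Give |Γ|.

|Γ| ≈ 0.405

Γ = (Z_L − Z_0)/(Z_L + Z_0) = (-70 + j98.6)/(282 + j98.6)
|Γ| = 121/299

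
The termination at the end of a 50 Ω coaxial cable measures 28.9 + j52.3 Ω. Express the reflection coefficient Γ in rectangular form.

Γ = (Z_L − Z_0)/(Z_L + Z_0) = (-21.1 + j52.3)/(78.9 + j52.3)

Γ ≈ 0.119 + j0.584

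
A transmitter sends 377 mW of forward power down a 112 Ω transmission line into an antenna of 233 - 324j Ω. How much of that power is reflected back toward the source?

P_reflected ≈ 201 mW

|Γ| = |(121 − j324)/(345 − j324)| = 0.731
|Γ|² = 0.534
P_refl = |Γ|²·P_inc = 201 mW, P_del = (1 − |Γ|²)·P_inc = 176 mW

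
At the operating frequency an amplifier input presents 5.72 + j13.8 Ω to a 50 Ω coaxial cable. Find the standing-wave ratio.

VSWR ≈ 9.42

Γ = (Z_L − Z_0)/(Z_L + Z_0) = (-44.28 + j13.8)/(55.72 + j13.8)
|Γ| = 46.4/57.4 = 0.808
VSWR = (1 + |Γ|)/(1 − |Γ|) = 1.81/0.192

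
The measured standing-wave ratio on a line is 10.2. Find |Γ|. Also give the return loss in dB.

|Γ| ≈ 0.821; return loss ≈ 1.71 dB

|Γ| = (S − 1)/(S + 1) = (10.2 − 1)/(10.2 + 1) = 9.2/11.2
RL = −20·log₁₀|Γ| = −20·log₁₀(0.821)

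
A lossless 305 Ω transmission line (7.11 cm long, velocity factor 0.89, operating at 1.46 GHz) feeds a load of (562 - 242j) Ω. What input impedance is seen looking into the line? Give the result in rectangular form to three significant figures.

Z_in ≈ 382 + j281 Ω

λ = v/f = 0.89·c / 1.46 GHz = 0.183 m
βl = 2π·l/λ = 2π × 0.389 = 140°
tan(βl) = tan(140°) = -0.84
Z_in = Z_0·(Z_L + jZ_0·tanβl)/(Z_0 + jZ_L·tanβl)
     = 305·(562 − j498)/(102 − j472)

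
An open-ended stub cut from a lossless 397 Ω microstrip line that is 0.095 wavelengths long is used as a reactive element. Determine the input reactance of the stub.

X_in ≈ -584 Ω (capacitive)

βl = 2π × 0.095 = 34.2°
tan(βl) = 0.68
For an open-ended stub, Z_in = −jZ_0·cot(βl) = −jZ_0/tan(βl)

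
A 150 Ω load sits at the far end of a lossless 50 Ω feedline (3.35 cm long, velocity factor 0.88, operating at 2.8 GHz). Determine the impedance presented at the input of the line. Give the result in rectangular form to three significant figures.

Z_in ≈ 25.1 + j32.4 Ω

λ = v/f = 0.88·c / 2.8 GHz = 0.0943 m
βl = 2π·l/λ = 2π × 0.355 = 128°
tan(βl) = tan(128°) = -1.28
Z_in = Z_0·(Z_L + jZ_0·tanβl)/(Z_0 + jZ_L·tanβl)
     = 50·(150 − j64.2)/(50 − j193)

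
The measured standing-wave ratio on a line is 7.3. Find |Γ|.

|Γ| = (S − 1)/(S + 1) = (7.3 − 1)/(7.3 + 1) = 6.3/8.3

|Γ| ≈ 0.759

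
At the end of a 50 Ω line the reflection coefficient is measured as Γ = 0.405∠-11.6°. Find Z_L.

Z_L ≈ 113 − j22 Ω

Z_L = Z_0·(1 + Γ)/(1 − Γ) = 50·(1.4 − j0.0814)/(0.603 + j0.0814)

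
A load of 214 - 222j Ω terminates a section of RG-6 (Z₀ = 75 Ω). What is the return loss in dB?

Γ = (139 − j222)/(289 − j222), |Γ| = 0.719
RL = −20·log₁₀|Γ| = −20·log₁₀(0.719)

RL ≈ 2.87 dB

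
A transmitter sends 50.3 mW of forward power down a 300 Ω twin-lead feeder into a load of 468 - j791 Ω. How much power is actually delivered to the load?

|Γ| = |(168 − j791)/(768 − j791)| = 0.733
|Γ|² = 0.538
P_refl = |Γ|²·P_inc = 27.1 mW, P_del = (1 − |Γ|²)·P_inc = 23.2 mW

P_delivered ≈ 23.2 mW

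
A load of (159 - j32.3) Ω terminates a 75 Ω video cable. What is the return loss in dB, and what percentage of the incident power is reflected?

Γ = (84 − j32.3)/(234 − j32.3), |Γ| = 0.381
RL = −20·log₁₀(0.381) = 8.38 dB
P_refl/P_inc = |Γ|² = 0.145

RL ≈ 8.38 dB; 14.5% of incident power reflected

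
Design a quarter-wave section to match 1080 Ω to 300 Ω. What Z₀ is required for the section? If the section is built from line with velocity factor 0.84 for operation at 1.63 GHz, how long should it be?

Z_qwt = √(Z_0·R_L) = √(300 × 1080) = √324000
λ = 0.84·c/f = 0.155 m, so l = λ/4 = 0.0387 m

Z_qwt ≈ 569 Ω; length ≈ 3.87 cm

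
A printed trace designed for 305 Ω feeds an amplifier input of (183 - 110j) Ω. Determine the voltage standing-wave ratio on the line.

VSWR ≈ 1.98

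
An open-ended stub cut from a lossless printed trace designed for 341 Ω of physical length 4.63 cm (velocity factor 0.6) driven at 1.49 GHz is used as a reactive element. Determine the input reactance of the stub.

λ = v/f = 0.6·c / 1.49 GHz = 0.121 m
βl = 2π·l/λ = 2π × 0.383 = 138°
tan(βl) = -0.901
For an open-ended stub, Z_in = −jZ_0·cot(βl) = −jZ_0/tan(βl)

X_in ≈ 378 Ω (inductive)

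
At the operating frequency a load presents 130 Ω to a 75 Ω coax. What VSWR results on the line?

For a purely resistive load, VSWR = R_L/Z_0 or Z_0/R_L (whichever > 1) = 130/75

VSWR ≈ 1.73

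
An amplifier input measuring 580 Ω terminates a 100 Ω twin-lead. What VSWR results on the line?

VSWR ≈ 5.8

Γ = (580 − 100)/(580 + 100) = 0.706
VSWR = (1 + 0.706)/(1 − 0.706)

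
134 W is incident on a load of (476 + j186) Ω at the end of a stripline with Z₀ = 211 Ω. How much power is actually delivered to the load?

|Γ| = |(265 + j186)/(687 + j186)| = 0.455
|Γ|² = 0.207
P_refl = |Γ|²·P_inc = 27.7 W, P_del = (1 − |Γ|²)·P_inc = 106 W

P_delivered ≈ 106 W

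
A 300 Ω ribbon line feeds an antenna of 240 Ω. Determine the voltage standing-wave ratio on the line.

VSWR ≈ 1.25

Γ = (240 − 300)/(240 + 300) = -0.111
VSWR = (1 + 0.111)/(1 − 0.111)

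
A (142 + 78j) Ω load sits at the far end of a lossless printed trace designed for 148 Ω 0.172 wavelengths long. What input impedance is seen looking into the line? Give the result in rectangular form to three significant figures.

βl = 2π × 0.172 = 61.9°
tan(βl) = tan(61.9°) = 1.87
Z_in = Z_0·(Z_L + jZ_0·tanβl)/(Z_0 + jZ_L·tanβl)
     = 148·(142 + j355)/(1.8 + j266)

Z_in ≈ 198 − j77.6 Ω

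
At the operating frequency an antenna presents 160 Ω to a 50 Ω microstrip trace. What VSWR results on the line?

VSWR ≈ 3.2

Γ = (160 − 50)/(160 + 50) = 0.524
VSWR = (1 + 0.524)/(1 − 0.524)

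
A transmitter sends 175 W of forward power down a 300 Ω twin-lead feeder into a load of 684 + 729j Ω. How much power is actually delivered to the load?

|Γ| = |(384 + j729)/(984 + j729)| = 0.673
|Γ|² = 0.453
P_refl = |Γ|²·P_inc = 79.2 W, P_del = (1 − |Γ|²)·P_inc = 95.8 W

P_delivered ≈ 95.8 W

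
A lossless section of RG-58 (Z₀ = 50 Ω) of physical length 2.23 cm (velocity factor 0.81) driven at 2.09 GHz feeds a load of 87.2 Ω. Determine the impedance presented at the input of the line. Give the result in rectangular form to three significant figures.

λ = v/f = 0.81·c / 2.09 GHz = 0.116 m
βl = 2π·l/λ = 2π × 0.192 = 69°
tan(βl) = tan(69°) = 2.61
Z_in = Z_0·(Z_L + jZ_0·tanβl)/(Z_0 + jZ_L·tanβl)
     = 50·(87.2 + j131)/(50 + j228)

Z_in ≈ 31.4 − j12.3 Ω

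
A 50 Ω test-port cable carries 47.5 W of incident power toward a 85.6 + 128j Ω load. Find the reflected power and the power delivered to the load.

P_reflected ≈ 24.1 W; P_delivered ≈ 23.4 W

|Γ| = |(35.6 + j128)/(135.6 + j128)| = 0.712
|Γ|² = 0.508
P_refl = |Γ|²·P_inc = 24.1 W, P_del = (1 − |Γ|²)·P_inc = 23.4 W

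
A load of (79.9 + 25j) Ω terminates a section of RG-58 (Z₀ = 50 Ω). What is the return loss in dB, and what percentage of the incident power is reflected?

RL ≈ 10.6 dB; 8.68% of incident power reflected

Γ = (29.9 + j25)/(129.9 + j25), |Γ| = 0.295
RL = −20·log₁₀(0.295) = 10.6 dB
P_refl/P_inc = |Γ|² = 0.0868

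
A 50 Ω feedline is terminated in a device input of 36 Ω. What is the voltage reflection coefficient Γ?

Γ = -0.163

Γ = (Z_L − Z_0)/(Z_L + Z_0) = (36 − 50)/(36 + 50) = -14/86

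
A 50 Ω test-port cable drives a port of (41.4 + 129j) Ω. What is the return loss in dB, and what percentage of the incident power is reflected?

RL ≈ 1.75 dB; 66.9% of incident power reflected

Γ = (-8.6 + j129)/(91.4 + j129), |Γ| = 0.818
RL = −20·log₁₀(0.818) = 1.75 dB
P_refl/P_inc = |Γ|² = 0.669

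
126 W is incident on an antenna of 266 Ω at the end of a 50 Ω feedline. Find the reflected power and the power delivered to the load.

Γ = (266 − 50)/(266 + 50) = 0.684
|Γ|² = 0.467
P_refl = |Γ|²·P_inc = 58.9 W, P_del = (1 − |Γ|²)·P_inc = 67.1 W

P_reflected ≈ 58.9 W; P_delivered ≈ 67.1 W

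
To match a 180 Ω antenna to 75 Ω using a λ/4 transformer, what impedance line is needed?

Z_qwt = √(Z_0·R_L) = √(75 × 180) = √13500

Z_qwt ≈ 116 Ω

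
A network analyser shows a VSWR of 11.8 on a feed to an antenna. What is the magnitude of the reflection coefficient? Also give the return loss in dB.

|Γ| ≈ 0.844; return loss ≈ 1.48 dB

|Γ| = (S − 1)/(S + 1) = (11.8 − 1)/(11.8 + 1) = 10.8/12.8
RL = −20·log₁₀|Γ| = −20·log₁₀(0.844)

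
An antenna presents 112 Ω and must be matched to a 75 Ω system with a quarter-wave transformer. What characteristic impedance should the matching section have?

Z_qwt ≈ 91.7 Ω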